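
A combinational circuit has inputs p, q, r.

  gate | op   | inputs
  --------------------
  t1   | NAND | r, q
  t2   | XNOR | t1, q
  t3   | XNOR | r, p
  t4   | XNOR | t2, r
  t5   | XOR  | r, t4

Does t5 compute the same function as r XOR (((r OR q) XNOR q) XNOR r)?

t1 = r NAND q
t2 = t1 XNOR q = (r NAND q) XNOR q
t4 = t2 XNOR r = ((r NAND q) XNOR q) XNOR r
t5 = r XOR t4 = r XOR (((r NAND q) XNOR q) XNOR r)
At p=0, q=0, r=0: circuit gives 1, formula gives 0.

No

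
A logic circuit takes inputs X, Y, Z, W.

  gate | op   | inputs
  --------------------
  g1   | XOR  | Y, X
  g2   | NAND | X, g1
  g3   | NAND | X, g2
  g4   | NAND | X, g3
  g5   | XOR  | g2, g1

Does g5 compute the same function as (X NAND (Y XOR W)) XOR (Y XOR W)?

No

g1 = Y XOR X
g2 = X NAND g1 = X NAND (Y XOR X)
g5 = g2 XOR g1 = (X NAND (Y XOR X)) XOR (Y XOR X)
At X=0, Y=0, Z=0, W=1: circuit gives 1, formula gives 0.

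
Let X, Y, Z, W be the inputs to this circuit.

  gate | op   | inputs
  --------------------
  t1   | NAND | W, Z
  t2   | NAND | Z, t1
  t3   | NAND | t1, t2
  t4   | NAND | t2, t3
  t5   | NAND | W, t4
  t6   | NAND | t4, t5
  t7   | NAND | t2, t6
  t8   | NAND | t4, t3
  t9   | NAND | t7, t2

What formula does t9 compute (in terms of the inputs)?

((Z NAND (W NAND Z)) NAND (((Z NAND (W NAND Z)) NAND ((W NAND Z) NAND (Z NAND (W NAND Z)))) NAND (W NAND ((Z NAND (W NAND Z)) NAND ((W NAND Z) NAND (Z NAND (W NAND Z))))))) NAND (Z NAND (W NAND Z))

t1 = W NAND Z
t2 = Z NAND t1 = Z NAND (W NAND Z)
t3 = t1 NAND t2 = (W NAND Z) NAND (Z NAND (W NAND Z))
t4 = t2 NAND t3 = (Z NAND (W NAND Z)) NAND ((W NAND Z) NAND (Z NAND (W NAND Z)))
t5 = W NAND t4 = W NAND ((Z NAND (W NAND Z)) NAND ((W NAND Z) NAND (Z NAND (W NAND Z))))
t6 = t4 NAND t5 = ((Z NAND (W NAND Z)) NAND ((W NAND Z) NAND (Z NAND (W NAND Z)))) NAND (W NAND ((Z NAND (W NAND Z)) NAND ((W NAND Z) NAND (Z NAND (W NAND Z)))))
t7 = t2 NAND t6 = (Z NAND (W NAND Z)) NAND (((Z NAND (W NAND Z)) NAND ((W NAND Z) NAND (Z NAND (W NAND Z)))) NAND (W NAND ((Z NAND (W NAND Z)) NAND ((W NAND Z) NAND (Z NAND (W NAND Z))))))
t9 = t7 NAND t2 = ((Z NAND (W NAND Z)) NAND (((Z NAND (W NAND Z)) NAND ((W NAND Z) NAND (Z NAND (W NAND Z)))) NAND (W NAND ((Z NAND (W NAND Z)) NAND ((W NAND Z) NAND (Z NAND (W NAND Z))))))) NAND (Z NAND (W NAND Z))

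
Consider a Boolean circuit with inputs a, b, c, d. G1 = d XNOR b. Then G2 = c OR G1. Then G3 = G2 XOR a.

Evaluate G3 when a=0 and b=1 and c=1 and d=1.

1

G1 = 1 XNOR 1 = 1
G2 = 1 OR 1 = 1
G3 = 1 XOR 0 = 1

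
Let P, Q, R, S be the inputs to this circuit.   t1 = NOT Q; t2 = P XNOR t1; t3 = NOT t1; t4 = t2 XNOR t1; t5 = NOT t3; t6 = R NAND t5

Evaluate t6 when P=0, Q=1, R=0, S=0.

t1 = NOT 1 = 0
t3 = NOT 0 = 1
t5 = NOT 1 = 0
t6 = 0 NAND 0 = 1

1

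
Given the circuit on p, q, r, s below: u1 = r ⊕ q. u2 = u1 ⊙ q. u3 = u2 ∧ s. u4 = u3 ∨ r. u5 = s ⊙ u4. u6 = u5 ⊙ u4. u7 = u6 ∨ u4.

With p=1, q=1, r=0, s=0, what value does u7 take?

0

u1 = 0 ⊕ 1 = 1
u2 = 1 ⊙ 1 = 1
u3 = 1 ∧ 0 = 0
u4 = 0 ∨ 0 = 0
u5 = 0 ⊙ 0 = 1
u6 = 1 ⊙ 0 = 0
u7 = 0 ∨ 0 = 0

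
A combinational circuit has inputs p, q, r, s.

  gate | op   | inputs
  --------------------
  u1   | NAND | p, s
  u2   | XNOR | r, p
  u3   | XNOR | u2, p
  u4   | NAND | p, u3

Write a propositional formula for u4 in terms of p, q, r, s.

p NAND ((r XNOR p) XNOR p)

u2 = r XNOR p
u3 = u2 XNOR p = (r XNOR p) XNOR p
u4 = p NAND u3 = p NAND ((r XNOR p) XNOR p)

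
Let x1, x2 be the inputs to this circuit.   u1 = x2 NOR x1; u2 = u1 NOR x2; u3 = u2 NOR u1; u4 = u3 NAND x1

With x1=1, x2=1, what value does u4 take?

u1 = 1 NOR 1 = 0
u2 = 0 NOR 1 = 0
u3 = 0 NOR 0 = 1
u4 = 1 NAND 1 = 0

0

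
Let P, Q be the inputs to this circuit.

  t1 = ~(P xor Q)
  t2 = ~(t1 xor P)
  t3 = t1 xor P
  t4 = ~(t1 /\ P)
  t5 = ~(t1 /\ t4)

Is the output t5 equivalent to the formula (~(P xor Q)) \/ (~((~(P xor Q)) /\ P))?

t1 = ~(P xor Q)
t4 = ~(t1 /\ P) = ~((~(P xor Q)) /\ P)
t5 = ~(t1 /\ t4) = ~((~(P xor Q)) /\ (~((~(P xor Q)) /\ P)))
At P=0, Q=0: circuit gives 0, formula gives 1.

No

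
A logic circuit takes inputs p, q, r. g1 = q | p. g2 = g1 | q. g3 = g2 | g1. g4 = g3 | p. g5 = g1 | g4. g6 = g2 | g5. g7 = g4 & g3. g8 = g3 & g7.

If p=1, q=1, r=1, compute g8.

g1 = 1 | 1 = 1
g2 = 1 | 1 = 1
g3 = 1 | 1 = 1
g4 = 1 | 1 = 1
g7 = 1 & 1 = 1
g8 = 1 & 1 = 1

1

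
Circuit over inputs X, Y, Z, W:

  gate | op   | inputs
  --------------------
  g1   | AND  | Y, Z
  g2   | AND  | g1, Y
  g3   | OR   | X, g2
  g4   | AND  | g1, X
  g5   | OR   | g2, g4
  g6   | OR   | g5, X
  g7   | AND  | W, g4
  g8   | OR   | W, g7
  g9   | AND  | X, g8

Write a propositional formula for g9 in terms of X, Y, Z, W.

X AND (W OR (W AND ((Y AND Z) AND X)))

g1 = Y AND Z
g4 = g1 AND X = (Y AND Z) AND X
g7 = W AND g4 = W AND ((Y AND Z) AND X)
g8 = W OR g7 = W OR (W AND ((Y AND Z) AND X))
g9 = X AND g8 = X AND (W OR (W AND ((Y AND Z) AND X)))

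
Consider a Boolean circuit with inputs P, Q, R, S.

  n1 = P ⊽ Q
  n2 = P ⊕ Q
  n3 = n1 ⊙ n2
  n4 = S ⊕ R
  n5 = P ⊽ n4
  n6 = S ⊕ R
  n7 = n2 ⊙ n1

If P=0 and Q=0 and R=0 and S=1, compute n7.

0

n1 = 0 ⊽ 0 = 1
n2 = 0 ⊕ 0 = 0
n7 = 0 ⊙ 1 = 0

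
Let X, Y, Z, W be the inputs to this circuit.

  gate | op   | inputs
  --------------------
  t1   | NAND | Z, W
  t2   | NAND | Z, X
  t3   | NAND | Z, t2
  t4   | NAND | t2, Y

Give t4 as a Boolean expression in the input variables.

(Z NAND X) NAND Y

t2 = Z NAND X
t4 = t2 NAND Y = (Z NAND X) NAND Y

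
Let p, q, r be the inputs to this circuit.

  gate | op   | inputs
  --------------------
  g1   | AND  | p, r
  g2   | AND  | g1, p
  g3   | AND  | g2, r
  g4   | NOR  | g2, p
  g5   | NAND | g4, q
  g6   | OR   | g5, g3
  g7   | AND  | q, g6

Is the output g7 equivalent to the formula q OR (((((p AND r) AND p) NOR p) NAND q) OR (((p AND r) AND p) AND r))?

No

g1 = p AND r
g2 = g1 AND p = (p AND r) AND p
g3 = g2 AND r = ((p AND r) AND p) AND r
g4 = g2 NOR p = ((p AND r) AND p) NOR p
g5 = g4 NAND q = (((p AND r) AND p) NOR p) NAND q
g6 = g5 OR g3 = ((((p AND r) AND p) NOR p) NAND q) OR (((p AND r) AND p) AND r)
g7 = q AND g6 = q AND (((((p AND r) AND p) NOR p) NAND q) OR (((p AND r) AND p) AND r))
At p=0, q=0, r=0: circuit gives 0, formula gives 1.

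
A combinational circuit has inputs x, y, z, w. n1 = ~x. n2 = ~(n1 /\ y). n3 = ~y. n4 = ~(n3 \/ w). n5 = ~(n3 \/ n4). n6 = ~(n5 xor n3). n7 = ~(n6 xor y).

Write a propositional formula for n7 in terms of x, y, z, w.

n3 = ~y
n4 = ~(n3 \/ w) = ~(~y \/ w)
n5 = ~(n3 \/ n4) = ~(~y \/ (~(~y \/ w)))
n6 = ~(n5 xor n3) = ~((~(~y \/ (~(~y \/ w)))) xor ~y)
n7 = ~(n6 xor y) = ~((~((~(~y \/ (~(~y \/ w)))) xor ~y)) xor y)

~((~((~(~y \/ (~(~y \/ w)))) xor ~y)) xor y)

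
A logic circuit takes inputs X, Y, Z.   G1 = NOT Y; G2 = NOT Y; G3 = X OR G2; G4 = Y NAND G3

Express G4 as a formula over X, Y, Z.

Y NAND (X OR NOT Y)

G2 = NOT Y
G3 = X OR G2 = X OR NOT Y
G4 = Y NAND G3 = Y NAND (X OR NOT Y)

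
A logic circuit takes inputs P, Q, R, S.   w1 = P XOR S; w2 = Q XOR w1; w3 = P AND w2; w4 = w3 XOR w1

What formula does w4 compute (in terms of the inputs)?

(P AND (Q XOR (P XOR S))) XOR (P XOR S)

w1 = P XOR S
w2 = Q XOR w1 = Q XOR (P XOR S)
w3 = P AND w2 = P AND (Q XOR (P XOR S))
w4 = w3 XOR w1 = (P AND (Q XOR (P XOR S))) XOR (P XOR S)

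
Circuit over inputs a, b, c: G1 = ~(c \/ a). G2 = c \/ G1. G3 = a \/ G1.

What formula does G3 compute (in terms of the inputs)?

G1 = ~(c \/ a)
G3 = a \/ G1 = a \/ (~(c \/ a))

a \/ (~(c \/ a))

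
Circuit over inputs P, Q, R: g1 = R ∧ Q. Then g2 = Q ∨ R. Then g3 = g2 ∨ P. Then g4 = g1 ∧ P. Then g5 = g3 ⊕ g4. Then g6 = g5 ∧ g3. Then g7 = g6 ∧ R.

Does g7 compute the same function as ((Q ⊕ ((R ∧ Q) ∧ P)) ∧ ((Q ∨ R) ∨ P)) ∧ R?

g1 = R ∧ Q
g2 = Q ∨ R
g3 = g2 ∨ P = (Q ∨ R) ∨ P
g4 = g1 ∧ P = (R ∧ Q) ∧ P
g5 = g3 ⊕ g4 = ((Q ∨ R) ∨ P) ⊕ ((R ∧ Q) ∧ P)
g6 = g5 ∧ g3 = (((Q ∨ R) ∨ P) ⊕ ((R ∧ Q) ∧ P)) ∧ ((Q ∨ R) ∨ P)
g7 = g6 ∧ R = ((((Q ∨ R) ∨ P) ⊕ ((R ∧ Q) ∧ P)) ∧ ((Q ∨ R) ∨ P)) ∧ R
At P=0, Q=0, R=1: circuit gives 1, formula gives 0.

No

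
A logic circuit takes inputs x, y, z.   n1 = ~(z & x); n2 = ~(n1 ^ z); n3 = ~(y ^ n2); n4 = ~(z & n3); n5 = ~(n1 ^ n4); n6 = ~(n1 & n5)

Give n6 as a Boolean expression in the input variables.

n1 = ~(z & x)
n2 = ~(n1 ^ z) = ~((~(z & x)) ^ z)
n3 = ~(y ^ n2) = ~(y ^ (~((~(z & x)) ^ z)))
n4 = ~(z & n3) = ~(z & (~(y ^ (~((~(z & x)) ^ z)))))
n5 = ~(n1 ^ n4) = ~((~(z & x)) ^ (~(z & (~(y ^ (~((~(z & x)) ^ z)))))))
n6 = ~(n1 & n5) = ~((~(z & x)) & (~((~(z & x)) ^ (~(z & (~(y ^ (~((~(z & x)) ^ z)))))))))

~((~(z & x)) & (~((~(z & x)) ^ (~(z & (~(y ^ (~((~(z & x)) ^ z)))))))))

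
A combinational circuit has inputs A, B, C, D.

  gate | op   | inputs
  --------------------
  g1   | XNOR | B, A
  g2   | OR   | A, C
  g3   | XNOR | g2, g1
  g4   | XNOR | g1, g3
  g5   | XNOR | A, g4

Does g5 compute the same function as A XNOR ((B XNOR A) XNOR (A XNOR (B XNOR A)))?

No

g1 = B XNOR A
g2 = A OR C
g3 = g2 XNOR g1 = (A OR C) XNOR (B XNOR A)
g4 = g1 XNOR g3 = (B XNOR A) XNOR ((A OR C) XNOR (B XNOR A))
g5 = A XNOR g4 = A XNOR ((B XNOR A) XNOR ((A OR C) XNOR (B XNOR A)))
At A=0, B=0, C=1, D=0: circuit gives 0, formula gives 1.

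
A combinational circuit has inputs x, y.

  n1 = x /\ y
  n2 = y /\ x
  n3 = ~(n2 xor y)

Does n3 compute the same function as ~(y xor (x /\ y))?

Yes

n2 = y /\ x
n3 = ~(n2 xor y) = ~((y /\ x) xor y)
At x=0, y=1: circuit gives 0, formula gives 0.
At x=0, y=0: circuit gives 1, formula gives 1.
Agrees on all 4 inputs.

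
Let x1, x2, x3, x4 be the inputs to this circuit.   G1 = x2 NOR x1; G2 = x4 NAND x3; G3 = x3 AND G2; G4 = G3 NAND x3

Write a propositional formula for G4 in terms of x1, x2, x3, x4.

G2 = x4 NAND x3
G3 = x3 AND G2 = x3 AND (x4 NAND x3)
G4 = G3 NAND x3 = (x3 AND (x4 NAND x3)) NAND x3

(x3 AND (x4 NAND x3)) NAND x3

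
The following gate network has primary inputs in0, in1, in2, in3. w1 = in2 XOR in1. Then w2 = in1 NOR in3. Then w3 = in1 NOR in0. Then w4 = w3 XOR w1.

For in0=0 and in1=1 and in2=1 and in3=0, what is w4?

0

w1 = 1 XOR 1 = 0
w3 = 1 NOR 0 = 0
w4 = 0 XOR 0 = 0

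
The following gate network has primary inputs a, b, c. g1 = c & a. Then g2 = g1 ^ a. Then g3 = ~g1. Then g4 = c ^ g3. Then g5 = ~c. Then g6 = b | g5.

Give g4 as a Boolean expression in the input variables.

c ^ ~(c & a)

g1 = c & a
g3 = ~g1 = ~(c & a)
g4 = c ^ g3 = c ^ ~(c & a)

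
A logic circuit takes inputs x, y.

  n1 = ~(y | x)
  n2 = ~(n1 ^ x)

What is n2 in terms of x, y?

~((~(y | x)) ^ x)

n1 = ~(y | x)
n2 = ~(n1 ^ x) = ~((~(y | x)) ^ x)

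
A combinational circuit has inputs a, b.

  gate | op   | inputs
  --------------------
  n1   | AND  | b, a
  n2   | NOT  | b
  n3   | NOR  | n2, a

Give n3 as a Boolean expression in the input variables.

n2 = NOT b
n3 = n2 NOR a = NOT b NOR a

NOT b NOR a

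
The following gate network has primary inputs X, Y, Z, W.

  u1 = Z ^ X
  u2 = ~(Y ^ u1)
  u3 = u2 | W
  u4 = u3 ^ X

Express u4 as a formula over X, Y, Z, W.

u1 = Z ^ X
u2 = ~(Y ^ u1) = ~(Y ^ (Z ^ X))
u3 = u2 | W = (~(Y ^ (Z ^ X))) | W
u4 = u3 ^ X = ((~(Y ^ (Z ^ X))) | W) ^ X

((~(Y ^ (Z ^ X))) | W) ^ X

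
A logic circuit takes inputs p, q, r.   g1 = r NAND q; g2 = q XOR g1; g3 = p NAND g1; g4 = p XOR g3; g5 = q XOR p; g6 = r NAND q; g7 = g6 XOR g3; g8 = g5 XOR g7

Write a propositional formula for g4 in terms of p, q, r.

p XOR (p NAND (r NAND q))

g1 = r NAND q
g3 = p NAND g1 = p NAND (r NAND q)
g4 = p XOR g3 = p XOR (p NAND (r NAND q))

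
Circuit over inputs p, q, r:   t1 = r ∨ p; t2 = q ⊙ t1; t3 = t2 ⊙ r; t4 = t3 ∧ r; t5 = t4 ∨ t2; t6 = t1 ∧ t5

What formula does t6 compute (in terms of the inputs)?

(r ∨ p) ∧ ((((q ⊙ (r ∨ p)) ⊙ r) ∧ r) ∨ (q ⊙ (r ∨ p)))

t1 = r ∨ p
t2 = q ⊙ t1 = q ⊙ (r ∨ p)
t3 = t2 ⊙ r = (q ⊙ (r ∨ p)) ⊙ r
t4 = t3 ∧ r = ((q ⊙ (r ∨ p)) ⊙ r) ∧ r
t5 = t4 ∨ t2 = (((q ⊙ (r ∨ p)) ⊙ r) ∧ r) ∨ (q ⊙ (r ∨ p))
t6 = t1 ∧ t5 = (r ∨ p) ∧ ((((q ⊙ (r ∨ p)) ⊙ r) ∧ r) ∨ (q ⊙ (r ∨ p)))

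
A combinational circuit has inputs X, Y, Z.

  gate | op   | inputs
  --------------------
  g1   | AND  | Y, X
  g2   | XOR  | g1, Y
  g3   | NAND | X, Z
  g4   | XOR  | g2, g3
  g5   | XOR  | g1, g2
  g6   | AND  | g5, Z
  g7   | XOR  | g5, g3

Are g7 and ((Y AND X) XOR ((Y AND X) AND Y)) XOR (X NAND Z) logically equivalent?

g1 = Y AND X
g2 = g1 XOR Y = (Y AND X) XOR Y
g3 = X NAND Z
g5 = g1 XOR g2 = (Y AND X) XOR ((Y AND X) XOR Y)
g7 = g5 XOR g3 = ((Y AND X) XOR ((Y AND X) XOR Y)) XOR (X NAND Z)
At X=0, Y=1, Z=0: circuit gives 0, formula gives 1.

No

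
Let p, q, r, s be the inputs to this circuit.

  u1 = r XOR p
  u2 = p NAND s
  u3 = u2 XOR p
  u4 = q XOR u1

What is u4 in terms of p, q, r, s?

q XOR (r XOR p)

u1 = r XOR p
u4 = q XOR u1 = q XOR (r XOR p)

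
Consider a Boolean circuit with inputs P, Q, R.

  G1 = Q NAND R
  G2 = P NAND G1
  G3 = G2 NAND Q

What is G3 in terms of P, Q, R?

G1 = Q NAND R
G2 = P NAND G1 = P NAND (Q NAND R)
G3 = G2 NAND Q = (P NAND (Q NAND R)) NAND Q

(P NAND (Q NAND R)) NAND Q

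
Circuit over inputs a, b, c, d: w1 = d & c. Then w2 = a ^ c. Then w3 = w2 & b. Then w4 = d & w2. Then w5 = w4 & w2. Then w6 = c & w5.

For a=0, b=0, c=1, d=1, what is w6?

1

w2 = 0 ^ 1 = 1
w4 = 1 & 1 = 1
w5 = 1 & 1 = 1
w6 = 1 & 1 = 1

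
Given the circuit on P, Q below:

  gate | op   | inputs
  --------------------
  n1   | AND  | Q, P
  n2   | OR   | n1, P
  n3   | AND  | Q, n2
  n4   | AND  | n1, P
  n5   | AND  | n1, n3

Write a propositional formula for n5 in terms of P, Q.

n1 = Q AND P
n2 = n1 OR P = (Q AND P) OR P
n3 = Q AND n2 = Q AND ((Q AND P) OR P)
n5 = n1 AND n3 = (Q AND P) AND (Q AND ((Q AND P) OR P))

(Q AND P) AND (Q AND ((Q AND P) OR P))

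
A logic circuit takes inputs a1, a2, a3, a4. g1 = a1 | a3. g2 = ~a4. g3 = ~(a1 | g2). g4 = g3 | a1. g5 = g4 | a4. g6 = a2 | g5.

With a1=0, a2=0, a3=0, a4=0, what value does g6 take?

0

g2 = ~0 = 1
g3 = ~(0 | 1) = 0
g4 = 0 | 0 = 0
g5 = 0 | 0 = 0
g6 = 0 | 0 = 0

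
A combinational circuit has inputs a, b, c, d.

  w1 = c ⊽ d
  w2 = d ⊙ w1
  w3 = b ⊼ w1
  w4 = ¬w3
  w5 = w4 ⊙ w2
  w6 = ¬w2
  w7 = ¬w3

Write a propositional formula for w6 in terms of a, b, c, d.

¬(d ⊙ (c ⊽ d))

w1 = c ⊽ d
w2 = d ⊙ w1 = d ⊙ (c ⊽ d)
w6 = ¬w2 = ¬(d ⊙ (c ⊽ d))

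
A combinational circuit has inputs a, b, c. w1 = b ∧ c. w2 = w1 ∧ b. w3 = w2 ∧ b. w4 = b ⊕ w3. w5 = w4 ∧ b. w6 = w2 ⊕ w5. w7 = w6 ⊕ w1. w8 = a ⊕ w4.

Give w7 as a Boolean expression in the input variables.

w1 = b ∧ c
w2 = w1 ∧ b = (b ∧ c) ∧ b
w3 = w2 ∧ b = ((b ∧ c) ∧ b) ∧ b
w4 = b ⊕ w3 = b ⊕ (((b ∧ c) ∧ b) ∧ b)
w5 = w4 ∧ b = (b ⊕ (((b ∧ c) ∧ b) ∧ b)) ∧ b
w6 = w2 ⊕ w5 = ((b ∧ c) ∧ b) ⊕ ((b ⊕ (((b ∧ c) ∧ b) ∧ b)) ∧ b)
w7 = w6 ⊕ w1 = (((b ∧ c) ∧ b) ⊕ ((b ⊕ (((b ∧ c) ∧ b) ∧ b)) ∧ b)) ⊕ (b ∧ c)

(((b ∧ c) ∧ b) ⊕ ((b ⊕ (((b ∧ c) ∧ b) ∧ b)) ∧ b)) ⊕ (b ∧ c)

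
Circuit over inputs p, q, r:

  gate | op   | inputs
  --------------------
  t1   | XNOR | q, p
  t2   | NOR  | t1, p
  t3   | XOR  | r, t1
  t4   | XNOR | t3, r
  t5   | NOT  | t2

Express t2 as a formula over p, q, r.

(q XNOR p) NOR p

t1 = q XNOR p
t2 = t1 NOR p = (q XNOR p) NOR p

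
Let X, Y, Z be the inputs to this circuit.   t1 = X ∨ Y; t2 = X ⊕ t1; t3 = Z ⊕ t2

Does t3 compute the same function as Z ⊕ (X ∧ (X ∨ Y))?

No

t1 = X ∨ Y
t2 = X ⊕ t1 = X ⊕ (X ∨ Y)
t3 = Z ⊕ t2 = Z ⊕ (X ⊕ (X ∨ Y))
At X=0, Y=1, Z=0: circuit gives 1, formula gives 0.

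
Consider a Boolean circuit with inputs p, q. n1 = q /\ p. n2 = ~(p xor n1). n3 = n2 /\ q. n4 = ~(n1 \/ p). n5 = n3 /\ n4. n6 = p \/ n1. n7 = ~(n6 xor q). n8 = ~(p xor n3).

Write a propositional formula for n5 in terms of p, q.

((~(p xor (q /\ p))) /\ q) /\ (~((q /\ p) \/ p))

n1 = q /\ p
n2 = ~(p xor n1) = ~(p xor (q /\ p))
n3 = n2 /\ q = (~(p xor (q /\ p))) /\ q
n4 = ~(n1 \/ p) = ~((q /\ p) \/ p)
n5 = n3 /\ n4 = ((~(p xor (q /\ p))) /\ q) /\ (~((q /\ p) \/ p))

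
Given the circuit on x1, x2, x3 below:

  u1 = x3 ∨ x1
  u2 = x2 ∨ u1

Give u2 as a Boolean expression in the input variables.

u1 = x3 ∨ x1
u2 = x2 ∨ u1 = x2 ∨ (x3 ∨ x1)

x2 ∨ (x3 ∨ x1)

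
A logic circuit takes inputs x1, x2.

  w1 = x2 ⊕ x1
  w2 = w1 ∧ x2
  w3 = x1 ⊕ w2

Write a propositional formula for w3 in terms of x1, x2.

x1 ⊕ ((x2 ⊕ x1) ∧ x2)

w1 = x2 ⊕ x1
w2 = w1 ∧ x2 = (x2 ⊕ x1) ∧ x2
w3 = x1 ⊕ w2 = x1 ⊕ ((x2 ⊕ x1) ∧ x2)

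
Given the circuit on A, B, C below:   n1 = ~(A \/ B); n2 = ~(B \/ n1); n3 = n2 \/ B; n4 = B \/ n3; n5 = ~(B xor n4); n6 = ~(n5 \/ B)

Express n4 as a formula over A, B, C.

B \/ ((~(B \/ (~(A \/ B)))) \/ B)

n1 = ~(A \/ B)
n2 = ~(B \/ n1) = ~(B \/ (~(A \/ B)))
n3 = n2 \/ B = (~(B \/ (~(A \/ B)))) \/ B
n4 = B \/ n3 = B \/ ((~(B \/ (~(A \/ B)))) \/ B)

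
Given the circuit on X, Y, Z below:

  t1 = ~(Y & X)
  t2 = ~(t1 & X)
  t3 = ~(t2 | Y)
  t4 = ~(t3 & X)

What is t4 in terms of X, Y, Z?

~((~((~((~(Y & X)) & X)) | Y)) & X)

t1 = ~(Y & X)
t2 = ~(t1 & X) = ~((~(Y & X)) & X)
t3 = ~(t2 | Y) = ~((~((~(Y & X)) & X)) | Y)
t4 = ~(t3 & X) = ~((~((~((~(Y & X)) & X)) | Y)) & X)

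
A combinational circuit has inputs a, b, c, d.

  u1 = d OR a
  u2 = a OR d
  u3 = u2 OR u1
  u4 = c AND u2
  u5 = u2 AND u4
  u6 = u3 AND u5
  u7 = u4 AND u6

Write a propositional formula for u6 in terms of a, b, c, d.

((a OR d) OR (d OR a)) AND ((a OR d) AND (c AND (a OR d)))

u1 = d OR a
u2 = a OR d
u3 = u2 OR u1 = (a OR d) OR (d OR a)
u4 = c AND u2 = c AND (a OR d)
u5 = u2 AND u4 = (a OR d) AND (c AND (a OR d))
u6 = u3 AND u5 = ((a OR d) OR (d OR a)) AND ((a OR d) AND (c AND (a OR d)))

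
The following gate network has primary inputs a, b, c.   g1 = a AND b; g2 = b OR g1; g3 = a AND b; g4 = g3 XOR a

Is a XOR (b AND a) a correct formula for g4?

Yes

g3 = a AND b
g4 = g3 XOR a = (a AND b) XOR a
At a=0, b=0, c=0: circuit gives 0, formula gives 0.
At a=1, b=0, c=0: circuit gives 1, formula gives 1.
Agrees on all 8 inputs.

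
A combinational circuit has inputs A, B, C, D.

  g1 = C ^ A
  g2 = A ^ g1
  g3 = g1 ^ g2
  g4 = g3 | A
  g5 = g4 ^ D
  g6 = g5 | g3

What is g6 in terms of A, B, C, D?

((((C ^ A) ^ (A ^ (C ^ A))) | A) ^ D) | ((C ^ A) ^ (A ^ (C ^ A)))

g1 = C ^ A
g2 = A ^ g1 = A ^ (C ^ A)
g3 = g1 ^ g2 = (C ^ A) ^ (A ^ (C ^ A))
g4 = g3 | A = ((C ^ A) ^ (A ^ (C ^ A))) | A
g5 = g4 ^ D = (((C ^ A) ^ (A ^ (C ^ A))) | A) ^ D
g6 = g5 | g3 = ((((C ^ A) ^ (A ^ (C ^ A))) | A) ^ D) | ((C ^ A) ^ (A ^ (C ^ A)))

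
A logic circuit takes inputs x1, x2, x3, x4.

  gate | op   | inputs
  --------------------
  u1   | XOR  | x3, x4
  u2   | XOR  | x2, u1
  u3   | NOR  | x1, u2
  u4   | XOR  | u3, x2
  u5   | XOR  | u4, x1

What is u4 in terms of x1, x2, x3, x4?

(x1 NOR (x2 XOR (x3 XOR x4))) XOR x2

u1 = x3 XOR x4
u2 = x2 XOR u1 = x2 XOR (x3 XOR x4)
u3 = x1 NOR u2 = x1 NOR (x2 XOR (x3 XOR x4))
u4 = u3 XOR x2 = (x1 NOR (x2 XOR (x3 XOR x4))) XOR x2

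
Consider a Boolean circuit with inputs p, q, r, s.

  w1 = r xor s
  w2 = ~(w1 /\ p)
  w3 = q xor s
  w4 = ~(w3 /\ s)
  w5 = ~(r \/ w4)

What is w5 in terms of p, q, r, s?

~(r \/ (~((q xor s) /\ s)))

w3 = q xor s
w4 = ~(w3 /\ s) = ~((q xor s) /\ s)
w5 = ~(r \/ w4) = ~(r \/ (~((q xor s) /\ s)))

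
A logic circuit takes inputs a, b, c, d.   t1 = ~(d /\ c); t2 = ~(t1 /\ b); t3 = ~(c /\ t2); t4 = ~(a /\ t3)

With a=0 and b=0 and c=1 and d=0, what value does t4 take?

t1 = ~(0 /\ 1) = 1
t2 = ~(1 /\ 0) = 1
t3 = ~(1 /\ 1) = 0
t4 = ~(0 /\ 0) = 1

1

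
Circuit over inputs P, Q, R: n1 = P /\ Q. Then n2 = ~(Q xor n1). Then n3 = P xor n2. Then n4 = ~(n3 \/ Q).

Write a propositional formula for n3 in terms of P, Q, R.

n1 = P /\ Q
n2 = ~(Q xor n1) = ~(Q xor (P /\ Q))
n3 = P xor n2 = P xor (~(Q xor (P /\ Q)))

P xor (~(Q xor (P /\ Q)))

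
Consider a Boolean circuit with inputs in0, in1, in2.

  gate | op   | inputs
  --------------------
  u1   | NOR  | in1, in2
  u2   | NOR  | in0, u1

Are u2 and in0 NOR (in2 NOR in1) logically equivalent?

u1 = in1 NOR in2
u2 = in0 NOR u1 = in0 NOR (in1 NOR in2)
At in0=0, in1=0, in2=0: circuit gives 0, formula gives 0.
At in0=0, in1=0, in2=1: circuit gives 1, formula gives 1.
Agrees on all 8 inputs.

Yes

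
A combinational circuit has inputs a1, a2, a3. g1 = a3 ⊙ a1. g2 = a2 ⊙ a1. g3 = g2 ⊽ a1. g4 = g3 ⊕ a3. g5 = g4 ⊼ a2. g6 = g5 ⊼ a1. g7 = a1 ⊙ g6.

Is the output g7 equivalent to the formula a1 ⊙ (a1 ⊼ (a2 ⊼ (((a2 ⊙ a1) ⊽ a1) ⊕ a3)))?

g2 = a2 ⊙ a1
g3 = g2 ⊽ a1 = (a2 ⊙ a1) ⊽ a1
g4 = g3 ⊕ a3 = ((a2 ⊙ a1) ⊽ a1) ⊕ a3
g5 = g4 ⊼ a2 = (((a2 ⊙ a1) ⊽ a1) ⊕ a3) ⊼ a2
g6 = g5 ⊼ a1 = ((((a2 ⊙ a1) ⊽ a1) ⊕ a3) ⊼ a2) ⊼ a1
g7 = a1 ⊙ g6 = a1 ⊙ (((((a2 ⊙ a1) ⊽ a1) ⊕ a3) ⊼ a2) ⊼ a1)
At a1=0, a2=0, a3=0: circuit gives 0, formula gives 0.
At a1=1, a2=1, a3=1: circuit gives 1, formula gives 1.
Agrees on all 8 inputs.

Yes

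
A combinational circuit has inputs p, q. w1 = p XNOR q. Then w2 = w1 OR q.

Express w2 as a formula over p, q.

w1 = p XNOR q
w2 = w1 OR q = (p XNOR q) OR q

(p XNOR q) OR q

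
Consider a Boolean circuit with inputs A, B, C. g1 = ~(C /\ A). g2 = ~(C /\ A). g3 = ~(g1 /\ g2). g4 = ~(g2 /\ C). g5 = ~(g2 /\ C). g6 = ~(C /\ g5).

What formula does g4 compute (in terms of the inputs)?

~((~(C /\ A)) /\ C)

g2 = ~(C /\ A)
g4 = ~(g2 /\ C) = ~((~(C /\ A)) /\ C)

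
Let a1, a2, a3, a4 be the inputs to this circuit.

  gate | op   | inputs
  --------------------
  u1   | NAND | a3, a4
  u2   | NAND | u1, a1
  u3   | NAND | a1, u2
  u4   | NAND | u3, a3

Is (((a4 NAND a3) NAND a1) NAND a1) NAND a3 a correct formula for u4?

Yes

u1 = a3 NAND a4
u2 = u1 NAND a1 = (a3 NAND a4) NAND a1
u3 = a1 NAND u2 = a1 NAND ((a3 NAND a4) NAND a1)
u4 = u3 NAND a3 = (a1 NAND ((a3 NAND a4) NAND a1)) NAND a3
At a1=0, a2=0, a3=1, a4=0: circuit gives 0, formula gives 0.
At a1=0, a2=0, a3=0, a4=0: circuit gives 1, formula gives 1.
Agrees on all 16 inputs.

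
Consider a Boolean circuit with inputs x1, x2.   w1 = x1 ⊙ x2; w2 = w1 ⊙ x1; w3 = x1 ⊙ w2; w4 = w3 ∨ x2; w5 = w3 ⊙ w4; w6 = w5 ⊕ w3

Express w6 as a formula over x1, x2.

w1 = x1 ⊙ x2
w2 = w1 ⊙ x1 = (x1 ⊙ x2) ⊙ x1
w3 = x1 ⊙ w2 = x1 ⊙ ((x1 ⊙ x2) ⊙ x1)
w4 = w3 ∨ x2 = (x1 ⊙ ((x1 ⊙ x2) ⊙ x1)) ∨ x2
w5 = w3 ⊙ w4 = (x1 ⊙ ((x1 ⊙ x2) ⊙ x1)) ⊙ ((x1 ⊙ ((x1 ⊙ x2) ⊙ x1)) ∨ x2)
w6 = w5 ⊕ w3 = ((x1 ⊙ ((x1 ⊙ x2) ⊙ x1)) ⊙ ((x1 ⊙ ((x1 ⊙ x2) ⊙ x1)) ∨ x2)) ⊕ (x1 ⊙ ((x1 ⊙ x2) ⊙ x1))

((x1 ⊙ ((x1 ⊙ x2) ⊙ x1)) ⊙ ((x1 ⊙ ((x1 ⊙ x2) ⊙ x1)) ∨ x2)) ⊕ (x1 ⊙ ((x1 ⊙ x2) ⊙ x1))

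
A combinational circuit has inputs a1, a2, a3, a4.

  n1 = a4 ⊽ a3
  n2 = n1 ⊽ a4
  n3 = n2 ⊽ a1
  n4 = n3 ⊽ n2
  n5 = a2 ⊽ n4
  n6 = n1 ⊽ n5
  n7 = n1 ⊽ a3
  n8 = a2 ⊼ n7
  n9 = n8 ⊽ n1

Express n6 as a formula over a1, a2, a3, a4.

n1 = a4 ⊽ a3
n2 = n1 ⊽ a4 = (a4 ⊽ a3) ⊽ a4
n3 = n2 ⊽ a1 = ((a4 ⊽ a3) ⊽ a4) ⊽ a1
n4 = n3 ⊽ n2 = (((a4 ⊽ a3) ⊽ a4) ⊽ a1) ⊽ ((a4 ⊽ a3) ⊽ a4)
n5 = a2 ⊽ n4 = a2 ⊽ ((((a4 ⊽ a3) ⊽ a4) ⊽ a1) ⊽ ((a4 ⊽ a3) ⊽ a4))
n6 = n1 ⊽ n5 = (a4 ⊽ a3) ⊽ (a2 ⊽ ((((a4 ⊽ a3) ⊽ a4) ⊽ a1) ⊽ ((a4 ⊽ a3) ⊽ a4)))

(a4 ⊽ a3) ⊽ (a2 ⊽ ((((a4 ⊽ a3) ⊽ a4) ⊽ a1) ⊽ ((a4 ⊽ a3) ⊽ a4)))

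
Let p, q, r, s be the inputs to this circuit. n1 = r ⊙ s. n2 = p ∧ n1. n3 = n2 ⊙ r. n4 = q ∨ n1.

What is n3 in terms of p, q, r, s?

n1 = r ⊙ s
n2 = p ∧ n1 = p ∧ (r ⊙ s)
n3 = n2 ⊙ r = (p ∧ (r ⊙ s)) ⊙ r

(p ∧ (r ⊙ s)) ⊙ r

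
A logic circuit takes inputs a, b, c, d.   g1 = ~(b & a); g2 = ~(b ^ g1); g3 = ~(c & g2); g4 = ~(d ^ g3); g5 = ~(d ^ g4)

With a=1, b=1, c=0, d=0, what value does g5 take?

g1 = ~(1 & 1) = 0
g2 = ~(1 ^ 0) = 0
g3 = ~(0 & 0) = 1
g4 = ~(0 ^ 1) = 0
g5 = ~(0 ^ 0) = 1

1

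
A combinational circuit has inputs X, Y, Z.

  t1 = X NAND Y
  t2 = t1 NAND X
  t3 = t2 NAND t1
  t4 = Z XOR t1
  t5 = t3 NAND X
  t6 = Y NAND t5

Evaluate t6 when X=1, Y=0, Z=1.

1

t1 = 1 NAND 0 = 1
t2 = 1 NAND 1 = 0
t3 = 0 NAND 1 = 1
t5 = 1 NAND 1 = 0
t6 = 0 NAND 0 = 1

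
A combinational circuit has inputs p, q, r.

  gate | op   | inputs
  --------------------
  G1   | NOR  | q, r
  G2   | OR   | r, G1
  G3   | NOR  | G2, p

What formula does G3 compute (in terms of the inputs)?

G1 = q NOR r
G2 = r OR G1 = r OR (q NOR r)
G3 = G2 NOR p = (r OR (q NOR r)) NOR p

(r OR (q NOR r)) NOR p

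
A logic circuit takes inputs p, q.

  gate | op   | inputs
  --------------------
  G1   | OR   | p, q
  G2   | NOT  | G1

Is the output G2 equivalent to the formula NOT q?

No

G1 = p OR q
G2 = NOT G1 = NOT (p OR q)
At p=1, q=0: circuit gives 0, formula gives 1.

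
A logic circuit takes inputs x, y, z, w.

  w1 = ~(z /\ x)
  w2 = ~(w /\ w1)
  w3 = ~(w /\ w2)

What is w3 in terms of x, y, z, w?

~(w /\ (~(w /\ (~(z /\ x)))))

w1 = ~(z /\ x)
w2 = ~(w /\ w1) = ~(w /\ (~(z /\ x)))
w3 = ~(w /\ w2) = ~(w /\ (~(w /\ (~(z /\ x)))))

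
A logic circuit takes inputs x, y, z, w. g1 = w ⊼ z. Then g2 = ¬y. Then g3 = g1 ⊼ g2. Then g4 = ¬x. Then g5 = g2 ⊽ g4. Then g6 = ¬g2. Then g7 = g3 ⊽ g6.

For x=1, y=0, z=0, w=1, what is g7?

g1 = 1 ⊼ 0 = 1
g2 = ¬0 = 1
g3 = 1 ⊼ 1 = 0
g6 = ¬1 = 0
g7 = 0 ⊽ 0 = 1

1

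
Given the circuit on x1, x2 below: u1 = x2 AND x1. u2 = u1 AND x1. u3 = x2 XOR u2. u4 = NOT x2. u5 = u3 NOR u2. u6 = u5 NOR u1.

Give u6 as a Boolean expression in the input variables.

u1 = x2 AND x1
u2 = u1 AND x1 = (x2 AND x1) AND x1
u3 = x2 XOR u2 = x2 XOR ((x2 AND x1) AND x1)
u5 = u3 NOR u2 = (x2 XOR ((x2 AND x1) AND x1)) NOR ((x2 AND x1) AND x1)
u6 = u5 NOR u1 = ((x2 XOR ((x2 AND x1) AND x1)) NOR ((x2 AND x1) AND x1)) NOR (x2 AND x1)

((x2 XOR ((x2 AND x1) AND x1)) NOR ((x2 AND x1) AND x1)) NOR (x2 AND x1)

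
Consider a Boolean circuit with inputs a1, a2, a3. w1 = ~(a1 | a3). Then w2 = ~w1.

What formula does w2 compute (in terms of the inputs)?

w1 = ~(a1 | a3)
w2 = ~w1 = ~(~(a1 | a3))

~(~(a1 | a3))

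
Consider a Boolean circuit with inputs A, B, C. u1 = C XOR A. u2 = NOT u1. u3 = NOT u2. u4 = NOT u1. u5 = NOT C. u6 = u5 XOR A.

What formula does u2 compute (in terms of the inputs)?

u1 = C XOR A
u2 = NOT u1 = NOT (C XOR A)

NOT (C XOR A)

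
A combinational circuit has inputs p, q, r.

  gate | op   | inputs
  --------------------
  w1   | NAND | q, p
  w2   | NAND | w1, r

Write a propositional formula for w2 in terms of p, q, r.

w1 = q NAND p
w2 = w1 NAND r = (q NAND p) NAND r

(q NAND p) NAND r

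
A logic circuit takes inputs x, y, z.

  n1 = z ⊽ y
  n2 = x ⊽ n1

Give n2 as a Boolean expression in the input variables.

x ⊽ (z ⊽ y)

n1 = z ⊽ y
n2 = x ⊽ n1 = x ⊽ (z ⊽ y)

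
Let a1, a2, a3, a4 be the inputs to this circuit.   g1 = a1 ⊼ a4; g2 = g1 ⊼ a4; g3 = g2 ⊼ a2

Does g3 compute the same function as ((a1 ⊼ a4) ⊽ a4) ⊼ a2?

g1 = a1 ⊼ a4
g2 = g1 ⊼ a4 = (a1 ⊼ a4) ⊼ a4
g3 = g2 ⊼ a2 = ((a1 ⊼ a4) ⊼ a4) ⊼ a2
At a1=0, a2=1, a3=0, a4=0: circuit gives 0, formula gives 1.

No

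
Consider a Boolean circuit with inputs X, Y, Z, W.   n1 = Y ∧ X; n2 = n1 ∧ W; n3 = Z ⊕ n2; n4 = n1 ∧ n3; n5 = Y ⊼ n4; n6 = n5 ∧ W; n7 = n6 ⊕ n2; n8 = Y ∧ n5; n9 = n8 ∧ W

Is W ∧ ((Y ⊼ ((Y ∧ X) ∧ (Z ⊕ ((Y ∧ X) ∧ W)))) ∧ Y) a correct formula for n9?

n1 = Y ∧ X
n2 = n1 ∧ W = (Y ∧ X) ∧ W
n3 = Z ⊕ n2 = Z ⊕ ((Y ∧ X) ∧ W)
n4 = n1 ∧ n3 = (Y ∧ X) ∧ (Z ⊕ ((Y ∧ X) ∧ W))
n5 = Y ⊼ n4 = Y ⊼ ((Y ∧ X) ∧ (Z ⊕ ((Y ∧ X) ∧ W)))
n8 = Y ∧ n5 = Y ∧ (Y ⊼ ((Y ∧ X) ∧ (Z ⊕ ((Y ∧ X) ∧ W))))
n9 = n8 ∧ W = (Y ∧ (Y ⊼ ((Y ∧ X) ∧ (Z ⊕ ((Y ∧ X) ∧ W))))) ∧ W
At X=0, Y=0, Z=0, W=0: circuit gives 0, formula gives 0.
At X=0, Y=1, Z=0, W=1: circuit gives 1, formula gives 1.
Agrees on all 16 inputs.

Yes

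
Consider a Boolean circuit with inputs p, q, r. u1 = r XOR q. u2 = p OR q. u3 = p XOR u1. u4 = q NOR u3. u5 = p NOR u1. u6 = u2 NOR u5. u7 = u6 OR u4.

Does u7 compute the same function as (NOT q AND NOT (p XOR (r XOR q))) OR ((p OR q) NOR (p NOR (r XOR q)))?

Yes

u1 = r XOR q
u2 = p OR q
u3 = p XOR u1 = p XOR (r XOR q)
u4 = q NOR u3 = q NOR (p XOR (r XOR q))
u5 = p NOR u1 = p NOR (r XOR q)
u6 = u2 NOR u5 = (p OR q) NOR (p NOR (r XOR q))
u7 = u6 OR u4 = ((p OR q) NOR (p NOR (r XOR q))) OR (q NOR (p XOR (r XOR q)))
At p=0, q=1, r=0: circuit gives 0, formula gives 0.
At p=0, q=0, r=0: circuit gives 1, formula gives 1.
Agrees on all 8 inputs.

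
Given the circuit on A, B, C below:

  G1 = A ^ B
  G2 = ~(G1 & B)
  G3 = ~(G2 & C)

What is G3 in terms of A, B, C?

~((~((A ^ B) & B)) & C)

G1 = A ^ B
G2 = ~(G1 & B) = ~((A ^ B) & B)
G3 = ~(G2 & C) = ~((~((A ^ B) & B)) & C)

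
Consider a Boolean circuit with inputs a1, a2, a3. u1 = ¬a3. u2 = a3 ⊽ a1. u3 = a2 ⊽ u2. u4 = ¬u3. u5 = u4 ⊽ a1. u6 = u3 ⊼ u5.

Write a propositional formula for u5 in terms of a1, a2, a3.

u2 = a3 ⊽ a1
u3 = a2 ⊽ u2 = a2 ⊽ (a3 ⊽ a1)
u4 = ¬u3 = ¬(a2 ⊽ (a3 ⊽ a1))
u5 = u4 ⊽ a1 = ¬(a2 ⊽ (a3 ⊽ a1)) ⊽ a1

¬(a2 ⊽ (a3 ⊽ a1)) ⊽ a1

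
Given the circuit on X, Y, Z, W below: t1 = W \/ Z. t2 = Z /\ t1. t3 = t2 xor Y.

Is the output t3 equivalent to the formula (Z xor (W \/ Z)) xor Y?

No

t1 = W \/ Z
t2 = Z /\ t1 = Z /\ (W \/ Z)
t3 = t2 xor Y = (Z /\ (W \/ Z)) xor Y
At X=0, Y=0, Z=0, W=1: circuit gives 0, formula gives 1.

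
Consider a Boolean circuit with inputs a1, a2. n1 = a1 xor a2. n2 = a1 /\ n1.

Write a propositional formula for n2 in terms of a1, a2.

a1 /\ (a1 xor a2)

n1 = a1 xor a2
n2 = a1 /\ n1 = a1 /\ (a1 xor a2)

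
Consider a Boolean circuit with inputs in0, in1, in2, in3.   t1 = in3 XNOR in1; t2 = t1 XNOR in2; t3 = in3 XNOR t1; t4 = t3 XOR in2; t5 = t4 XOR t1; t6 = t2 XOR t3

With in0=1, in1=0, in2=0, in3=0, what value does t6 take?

0

t1 = 0 XNOR 0 = 1
t2 = 1 XNOR 0 = 0
t3 = 0 XNOR 1 = 0
t6 = 0 XOR 0 = 0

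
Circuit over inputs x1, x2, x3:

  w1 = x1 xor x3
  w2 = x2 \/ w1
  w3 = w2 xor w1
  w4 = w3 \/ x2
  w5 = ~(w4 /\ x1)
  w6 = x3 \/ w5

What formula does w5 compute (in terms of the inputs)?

w1 = x1 xor x3
w2 = x2 \/ w1 = x2 \/ (x1 xor x3)
w3 = w2 xor w1 = (x2 \/ (x1 xor x3)) xor (x1 xor x3)
w4 = w3 \/ x2 = ((x2 \/ (x1 xor x3)) xor (x1 xor x3)) \/ x2
w5 = ~(w4 /\ x1) = ~((((x2 \/ (x1 xor x3)) xor (x1 xor x3)) \/ x2) /\ x1)

~((((x2 \/ (x1 xor x3)) xor (x1 xor x3)) \/ x2) /\ x1)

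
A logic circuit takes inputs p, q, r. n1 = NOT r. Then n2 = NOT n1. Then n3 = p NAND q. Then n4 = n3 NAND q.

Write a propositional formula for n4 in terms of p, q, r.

n3 = p NAND q
n4 = n3 NAND q = (p NAND q) NAND q

(p NAND q) NAND q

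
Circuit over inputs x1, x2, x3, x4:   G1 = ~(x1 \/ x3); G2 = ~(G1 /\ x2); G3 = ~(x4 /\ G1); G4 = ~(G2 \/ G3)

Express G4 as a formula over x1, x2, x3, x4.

~((~((~(x1 \/ x3)) /\ x2)) \/ (~(x4 /\ (~(x1 \/ x3)))))

G1 = ~(x1 \/ x3)
G2 = ~(G1 /\ x2) = ~((~(x1 \/ x3)) /\ x2)
G3 = ~(x4 /\ G1) = ~(x4 /\ (~(x1 \/ x3)))
G4 = ~(G2 \/ G3) = ~((~((~(x1 \/ x3)) /\ x2)) \/ (~(x4 /\ (~(x1 \/ x3)))))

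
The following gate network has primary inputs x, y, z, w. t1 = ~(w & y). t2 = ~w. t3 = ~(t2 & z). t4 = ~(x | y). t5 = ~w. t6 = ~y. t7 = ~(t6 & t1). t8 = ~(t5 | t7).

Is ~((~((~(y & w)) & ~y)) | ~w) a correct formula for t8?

Yes

t1 = ~(w & y)
t5 = ~w
t6 = ~y
t7 = ~(t6 & t1) = ~(~y & (~(w & y)))
t8 = ~(t5 | t7) = ~(~w | (~(~y & (~(w & y)))))
At x=0, y=0, z=0, w=0: circuit gives 0, formula gives 0.
At x=0, y=0, z=0, w=1: circuit gives 1, formula gives 1.
Agrees on all 16 inputs.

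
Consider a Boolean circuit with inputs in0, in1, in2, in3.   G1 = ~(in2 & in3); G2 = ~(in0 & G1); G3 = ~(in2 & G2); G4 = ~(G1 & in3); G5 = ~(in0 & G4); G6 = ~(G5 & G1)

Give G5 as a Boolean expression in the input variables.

~(in0 & (~((~(in2 & in3)) & in3)))

G1 = ~(in2 & in3)
G4 = ~(G1 & in3) = ~((~(in2 & in3)) & in3)
G5 = ~(in0 & G4) = ~(in0 & (~((~(in2 & in3)) & in3)))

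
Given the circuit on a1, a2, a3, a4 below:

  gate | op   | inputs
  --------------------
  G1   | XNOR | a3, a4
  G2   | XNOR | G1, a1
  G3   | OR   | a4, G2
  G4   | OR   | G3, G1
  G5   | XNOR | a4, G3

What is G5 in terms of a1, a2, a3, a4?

G1 = a3 XNOR a4
G2 = G1 XNOR a1 = (a3 XNOR a4) XNOR a1
G3 = a4 OR G2 = a4 OR ((a3 XNOR a4) XNOR a1)
G5 = a4 XNOR G3 = a4 XNOR (a4 OR ((a3 XNOR a4) XNOR a1))

a4 XNOR (a4 OR ((a3 XNOR a4) XNOR a1))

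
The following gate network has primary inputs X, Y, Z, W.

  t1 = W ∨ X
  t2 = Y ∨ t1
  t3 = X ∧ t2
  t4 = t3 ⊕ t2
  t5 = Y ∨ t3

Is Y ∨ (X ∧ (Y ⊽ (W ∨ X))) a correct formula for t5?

t1 = W ∨ X
t2 = Y ∨ t1 = Y ∨ (W ∨ X)
t3 = X ∧ t2 = X ∧ (Y ∨ (W ∨ X))
t5 = Y ∨ t3 = Y ∨ (X ∧ (Y ∨ (W ∨ X)))
At X=1, Y=0, Z=0, W=0: circuit gives 1, formula gives 0.

No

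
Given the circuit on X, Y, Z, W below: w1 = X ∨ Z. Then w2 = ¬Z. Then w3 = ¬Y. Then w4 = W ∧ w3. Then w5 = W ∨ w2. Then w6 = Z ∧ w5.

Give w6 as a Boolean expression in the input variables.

w2 = ¬Z
w5 = W ∨ w2 = W ∨ ¬Z
w6 = Z ∧ w5 = Z ∧ (W ∨ ¬Z)

Z ∧ (W ∨ ¬Z)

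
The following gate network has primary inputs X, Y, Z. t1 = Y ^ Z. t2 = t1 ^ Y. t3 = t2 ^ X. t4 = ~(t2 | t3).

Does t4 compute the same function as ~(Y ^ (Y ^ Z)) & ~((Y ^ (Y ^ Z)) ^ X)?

Yes

t1 = Y ^ Z
t2 = t1 ^ Y = (Y ^ Z) ^ Y
t3 = t2 ^ X = ((Y ^ Z) ^ Y) ^ X
t4 = ~(t2 | t3) = ~(((Y ^ Z) ^ Y) | (((Y ^ Z) ^ Y) ^ X))
At X=0, Y=0, Z=1: circuit gives 0, formula gives 0.
At X=0, Y=0, Z=0: circuit gives 1, formula gives 1.
Agrees on all 8 inputs.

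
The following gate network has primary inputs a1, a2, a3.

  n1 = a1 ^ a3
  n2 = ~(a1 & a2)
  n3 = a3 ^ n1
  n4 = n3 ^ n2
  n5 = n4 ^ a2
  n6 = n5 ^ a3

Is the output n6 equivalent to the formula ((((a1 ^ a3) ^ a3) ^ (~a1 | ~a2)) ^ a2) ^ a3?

n1 = a1 ^ a3
n2 = ~(a1 & a2)
n3 = a3 ^ n1 = a3 ^ (a1 ^ a3)
n4 = n3 ^ n2 = (a3 ^ (a1 ^ a3)) ^ (~(a1 & a2))
n5 = n4 ^ a2 = ((a3 ^ (a1 ^ a3)) ^ (~(a1 & a2))) ^ a2
n6 = n5 ^ a3 = (((a3 ^ (a1 ^ a3)) ^ (~(a1 & a2))) ^ a2) ^ a3
At a1=0, a2=0, a3=1: circuit gives 0, formula gives 0.
At a1=0, a2=0, a3=0: circuit gives 1, formula gives 1.
Agrees on all 8 inputs.

Yes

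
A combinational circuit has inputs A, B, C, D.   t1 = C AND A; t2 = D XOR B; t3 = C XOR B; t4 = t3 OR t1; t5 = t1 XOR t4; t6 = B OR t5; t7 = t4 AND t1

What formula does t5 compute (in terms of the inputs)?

t1 = C AND A
t3 = C XOR B
t4 = t3 OR t1 = (C XOR B) OR (C AND A)
t5 = t1 XOR t4 = (C AND A) XOR ((C XOR B) OR (C AND A))

(C AND A) XOR ((C XOR B) OR (C AND A))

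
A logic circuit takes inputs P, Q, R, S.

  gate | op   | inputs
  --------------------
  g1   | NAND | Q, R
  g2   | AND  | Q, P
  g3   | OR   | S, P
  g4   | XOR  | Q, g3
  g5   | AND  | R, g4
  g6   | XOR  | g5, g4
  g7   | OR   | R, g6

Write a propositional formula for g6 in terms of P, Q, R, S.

(R AND (Q XOR (S OR P))) XOR (Q XOR (S OR P))

g3 = S OR P
g4 = Q XOR g3 = Q XOR (S OR P)
g5 = R AND g4 = R AND (Q XOR (S OR P))
g6 = g5 XOR g4 = (R AND (Q XOR (S OR P))) XOR (Q XOR (S OR P))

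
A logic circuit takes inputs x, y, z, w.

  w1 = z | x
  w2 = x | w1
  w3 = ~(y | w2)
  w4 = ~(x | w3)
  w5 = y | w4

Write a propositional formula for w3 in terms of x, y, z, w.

~(y | (x | (z | x)))

w1 = z | x
w2 = x | w1 = x | (z | x)
w3 = ~(y | w2) = ~(y | (x | (z | x)))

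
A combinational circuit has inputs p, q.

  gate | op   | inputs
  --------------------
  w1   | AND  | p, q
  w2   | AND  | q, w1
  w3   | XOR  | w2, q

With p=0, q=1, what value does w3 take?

1

w1 = 0 AND 1 = 0
w2 = 1 AND 0 = 0
w3 = 0 XOR 1 = 1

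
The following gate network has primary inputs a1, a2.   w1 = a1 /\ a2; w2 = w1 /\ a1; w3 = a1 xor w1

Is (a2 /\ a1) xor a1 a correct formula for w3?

w1 = a1 /\ a2
w3 = a1 xor w1 = a1 xor (a1 /\ a2)
At a1=0, a2=0: circuit gives 0, formula gives 0.
At a1=1, a2=0: circuit gives 1, formula gives 1.
Agrees on all 4 inputs.

Yes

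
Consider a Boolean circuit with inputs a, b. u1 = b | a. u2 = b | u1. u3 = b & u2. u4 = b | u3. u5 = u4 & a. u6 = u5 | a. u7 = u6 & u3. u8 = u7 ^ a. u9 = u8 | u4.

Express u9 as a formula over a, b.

u1 = b | a
u2 = b | u1 = b | (b | a)
u3 = b & u2 = b & (b | (b | a))
u4 = b | u3 = b | (b & (b | (b | a)))
u5 = u4 & a = (b | (b & (b | (b | a)))) & a
u6 = u5 | a = ((b | (b & (b | (b | a)))) & a) | a
u7 = u6 & u3 = (((b | (b & (b | (b | a)))) & a) | a) & (b & (b | (b | a)))
u8 = u7 ^ a = ((((b | (b & (b | (b | a)))) & a) | a) & (b & (b | (b | a)))) ^ a
u9 = u8 | u4 = (((((b | (b & (b | (b | a)))) & a) | a) & (b & (b | (b | a)))) ^ a) | (b | (b & (b | (b | a))))

(((((b | (b & (b | (b | a)))) & a) | a) & (b & (b | (b | a)))) ^ a) | (b | (b & (b | (b | a))))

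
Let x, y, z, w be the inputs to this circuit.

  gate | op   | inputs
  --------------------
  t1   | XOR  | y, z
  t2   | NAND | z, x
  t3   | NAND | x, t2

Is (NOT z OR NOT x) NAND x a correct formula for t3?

Yes

t2 = z NAND x
t3 = x NAND t2 = x NAND (z NAND x)
At x=1, y=0, z=0, w=0: circuit gives 0, formula gives 0.
At x=0, y=0, z=0, w=0: circuit gives 1, formula gives 1.
Agrees on all 16 inputs.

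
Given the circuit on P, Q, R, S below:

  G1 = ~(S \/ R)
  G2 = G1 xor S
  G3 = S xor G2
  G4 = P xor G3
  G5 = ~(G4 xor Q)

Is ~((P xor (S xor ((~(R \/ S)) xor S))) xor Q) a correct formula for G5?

Yes

G1 = ~(S \/ R)
G2 = G1 xor S = (~(S \/ R)) xor S
G3 = S xor G2 = S xor ((~(S \/ R)) xor S)
G4 = P xor G3 = P xor (S xor ((~(S \/ R)) xor S))
G5 = ~(G4 xor Q) = ~((P xor (S xor ((~(S \/ R)) xor S))) xor Q)
At P=0, Q=0, R=0, S=0: circuit gives 0, formula gives 0.
At P=0, Q=0, R=0, S=1: circuit gives 1, formula gives 1.
Agrees on all 16 inputs.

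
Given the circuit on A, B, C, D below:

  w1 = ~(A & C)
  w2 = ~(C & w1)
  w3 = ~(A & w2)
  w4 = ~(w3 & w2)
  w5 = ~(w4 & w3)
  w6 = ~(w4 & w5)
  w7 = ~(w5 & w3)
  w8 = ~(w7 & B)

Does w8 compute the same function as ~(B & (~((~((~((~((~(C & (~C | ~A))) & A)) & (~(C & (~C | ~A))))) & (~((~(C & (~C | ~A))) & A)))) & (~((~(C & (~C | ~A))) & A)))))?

w1 = ~(A & C)
w2 = ~(C & w1) = ~(C & (~(A & C)))
w3 = ~(A & w2) = ~(A & (~(C & (~(A & C)))))
w4 = ~(w3 & w2) = ~((~(A & (~(C & (~(A & C)))))) & (~(C & (~(A & C)))))
w5 = ~(w4 & w3) = ~((~((~(A & (~(C & (~(A & C)))))) & (~(C & (~(A & C)))))) & (~(A & (~(C & (~(A & C)))))))
w7 = ~(w5 & w3) = ~((~((~((~(A & (~(C & (~(A & C)))))) & (~(C & (~(A & C)))))) & (~(A & (~(C & (~(A & C)))))))) & (~(A & (~(C & (~(A & C)))))))
w8 = ~(w7 & B) = ~((~((~((~((~(A & (~(C & (~(A & C)))))) & (~(C & (~(A & C)))))) & (~(A & (~(C & (~(A & C)))))))) & (~(A & (~(C & (~(A & C)))))))) & B)
At A=0, B=1, C=1, D=0: circuit gives 0, formula gives 0.
At A=0, B=0, C=0, D=0: circuit gives 1, formula gives 1.
Agrees on all 16 inputs.

Yes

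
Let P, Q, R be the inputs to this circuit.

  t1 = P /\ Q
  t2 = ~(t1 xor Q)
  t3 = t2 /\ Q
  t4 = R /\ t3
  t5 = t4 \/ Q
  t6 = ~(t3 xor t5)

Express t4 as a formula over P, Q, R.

R /\ ((~((P /\ Q) xor Q)) /\ Q)

t1 = P /\ Q
t2 = ~(t1 xor Q) = ~((P /\ Q) xor Q)
t3 = t2 /\ Q = (~((P /\ Q) xor Q)) /\ Q
t4 = R /\ t3 = R /\ ((~((P /\ Q) xor Q)) /\ Q)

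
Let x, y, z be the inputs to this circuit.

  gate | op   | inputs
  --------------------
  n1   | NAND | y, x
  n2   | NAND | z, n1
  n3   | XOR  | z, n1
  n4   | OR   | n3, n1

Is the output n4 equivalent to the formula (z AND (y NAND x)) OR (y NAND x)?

n1 = y NAND x
n3 = z XOR n1 = z XOR (y NAND x)
n4 = n3 OR n1 = (z XOR (y NAND x)) OR (y NAND x)
At x=1, y=1, z=1: circuit gives 1, formula gives 0.

No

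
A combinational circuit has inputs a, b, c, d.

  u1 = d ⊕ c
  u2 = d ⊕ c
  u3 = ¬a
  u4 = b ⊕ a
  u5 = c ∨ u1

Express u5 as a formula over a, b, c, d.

c ∨ (d ⊕ c)

u1 = d ⊕ c
u5 = c ∨ u1 = c ∨ (d ⊕ c)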